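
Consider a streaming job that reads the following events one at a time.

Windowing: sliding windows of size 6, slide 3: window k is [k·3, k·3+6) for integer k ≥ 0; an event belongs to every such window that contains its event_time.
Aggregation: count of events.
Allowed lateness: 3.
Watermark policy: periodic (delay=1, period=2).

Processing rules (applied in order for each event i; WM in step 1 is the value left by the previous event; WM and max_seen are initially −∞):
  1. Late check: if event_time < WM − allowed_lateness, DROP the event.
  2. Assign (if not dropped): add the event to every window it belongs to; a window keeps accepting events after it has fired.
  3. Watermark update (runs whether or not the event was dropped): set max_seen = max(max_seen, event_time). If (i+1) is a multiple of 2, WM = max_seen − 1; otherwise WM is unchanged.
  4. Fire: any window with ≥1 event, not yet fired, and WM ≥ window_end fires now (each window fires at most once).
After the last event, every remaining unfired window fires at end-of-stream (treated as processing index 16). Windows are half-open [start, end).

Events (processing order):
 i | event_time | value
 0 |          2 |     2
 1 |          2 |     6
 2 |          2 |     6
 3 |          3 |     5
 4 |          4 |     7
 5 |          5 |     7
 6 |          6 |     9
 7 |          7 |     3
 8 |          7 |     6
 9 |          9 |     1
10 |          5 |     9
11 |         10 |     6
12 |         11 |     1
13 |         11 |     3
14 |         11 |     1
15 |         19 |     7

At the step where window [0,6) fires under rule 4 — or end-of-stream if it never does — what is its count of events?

i=0 t=2 v=2: → [0,6); WM=−∞
i=1 t=2 v=6: → [0,6); WM=1
i=2 t=2 v=6: → [0,6); WM=1
i=3 t=3 v=5: → [3,9),[0,6); WM=2
i=4 t=4 v=7: → [3,9),[0,6); WM=2
i=5 t=5 v=7: → [3,9),[0,6); WM=4
i=6 t=6 v=9: → [6,12),[3,9); WM=4
i=7 t=7 v=3: → [6,12),[3,9); WM=6; [0,6) fires=6
i=8 t=7 v=6: → [6,12),[3,9); WM=6
i=9 t=9 v=1: → [9,15),[6,12); WM=8
i=10 t=5 v=9: → [3,9),[0,6); WM=8
i=11 t=10 v=6: → [9,15),[6,12); WM=9; [3,9) fires=7
i=12 t=11 v=1: → [9,15),[6,12); WM=9
i=13 t=11 v=3: → [9,15),[6,12); WM=10
i=14 t=11 v=1: → [9,15),[6,12); WM=10
i=15 t=19 v=7: → [18,24),[15,21); WM=18; [6,12) fires=8 [9,15) fires=5

6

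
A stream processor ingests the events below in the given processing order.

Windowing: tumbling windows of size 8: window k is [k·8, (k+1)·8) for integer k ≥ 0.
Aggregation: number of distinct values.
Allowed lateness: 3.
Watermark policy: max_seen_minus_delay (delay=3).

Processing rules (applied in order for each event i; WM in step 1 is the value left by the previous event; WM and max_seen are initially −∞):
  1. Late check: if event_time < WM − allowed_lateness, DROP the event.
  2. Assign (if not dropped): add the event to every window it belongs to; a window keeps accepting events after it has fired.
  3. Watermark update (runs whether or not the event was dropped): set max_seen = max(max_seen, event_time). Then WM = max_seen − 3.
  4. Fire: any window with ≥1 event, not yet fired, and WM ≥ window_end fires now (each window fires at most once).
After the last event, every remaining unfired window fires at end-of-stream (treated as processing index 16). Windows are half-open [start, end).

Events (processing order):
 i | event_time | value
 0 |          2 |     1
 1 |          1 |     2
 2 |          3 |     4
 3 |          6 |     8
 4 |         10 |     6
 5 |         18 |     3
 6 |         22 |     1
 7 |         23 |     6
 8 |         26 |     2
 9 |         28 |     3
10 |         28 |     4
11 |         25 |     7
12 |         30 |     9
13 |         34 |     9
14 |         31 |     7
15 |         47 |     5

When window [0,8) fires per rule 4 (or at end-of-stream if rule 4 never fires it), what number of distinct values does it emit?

i=0 t=2 v=1: → [0,8); WM=-1
i=1 t=1 v=2: → [0,8); WM=-1
i=2 t=3 v=4: → [0,8); WM=0
i=3 t=6 v=8: → [0,8); WM=3
i=4 t=10 v=6: → [8,16); WM=7
i=5 t=18 v=3: → [16,24); WM=15; [0,8) fires=4
i=6 t=22 v=1: → [16,24); WM=19; [8,16) fires=1
i=7 t=23 v=6: → [16,24); WM=20
i=8 t=26 v=2: → [24,32); WM=23
i=9 t=28 v=3: → [24,32); WM=25; [16,24) fires=3
i=10 t=28 v=4: → [24,32); WM=25
i=11 t=25 v=7: → [24,32); WM=25
i=12 t=30 v=9: → [24,32); WM=27
i=13 t=34 v=9: → [32,40); WM=31
i=14 t=31 v=7: → [24,32); WM=31
i=15 t=47 v=5: → [40,48); WM=44; [24,32) fires=5 [32,40) fires=1

4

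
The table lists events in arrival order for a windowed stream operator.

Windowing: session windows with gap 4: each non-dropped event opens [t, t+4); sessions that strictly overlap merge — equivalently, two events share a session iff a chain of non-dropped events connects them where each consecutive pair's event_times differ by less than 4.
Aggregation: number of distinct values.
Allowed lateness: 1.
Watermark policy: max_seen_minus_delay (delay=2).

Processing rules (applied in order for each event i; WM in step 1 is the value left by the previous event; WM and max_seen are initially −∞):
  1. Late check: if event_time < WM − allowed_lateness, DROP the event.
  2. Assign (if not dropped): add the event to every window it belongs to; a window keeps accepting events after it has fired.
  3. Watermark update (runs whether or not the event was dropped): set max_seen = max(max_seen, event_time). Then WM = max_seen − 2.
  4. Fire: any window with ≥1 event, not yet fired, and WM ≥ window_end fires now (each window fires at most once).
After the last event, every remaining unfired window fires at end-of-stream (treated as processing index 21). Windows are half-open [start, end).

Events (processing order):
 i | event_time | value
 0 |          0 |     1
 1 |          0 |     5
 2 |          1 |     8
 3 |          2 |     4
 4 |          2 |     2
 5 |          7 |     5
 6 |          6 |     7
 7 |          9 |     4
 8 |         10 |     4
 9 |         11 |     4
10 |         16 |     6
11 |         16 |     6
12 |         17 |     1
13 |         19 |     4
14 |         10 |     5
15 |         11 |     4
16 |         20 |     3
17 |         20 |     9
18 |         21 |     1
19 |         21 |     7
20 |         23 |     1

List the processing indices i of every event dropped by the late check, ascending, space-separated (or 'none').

i=0 t=0 v=1: → [0,4); WM=-2
i=1 t=0 v=5: → [0,4); WM=-2
i=2 t=1 v=8: → [0,5); WM=-1
i=3 t=2 v=4: → [0,6); WM=0
i=4 t=2 v=2: → [0,6); WM=0
i=5 t=7 v=5: → [7,11); WM=5
i=6 t=6 v=7: → [6,11); WM=5
i=7 t=9 v=4: → [6,13); WM=7
i=8 t=10 v=4: → [6,14); WM=8
i=9 t=11 v=4: → [6,15); WM=9
i=10 t=16 v=6: → [16,20); WM=14
i=11 t=16 v=6: → [16,20); WM=14
i=12 t=17 v=1: → [16,21); WM=15
i=13 t=19 v=4: → [16,23); WM=17
i=14 t=10 v=5: DROP (t<17-1); WM=17
i=15 t=11 v=4: DROP (t<17-1); WM=17
i=16 t=20 v=3: → [16,24); WM=18
i=17 t=20 v=9: → [16,24); WM=18
i=18 t=21 v=1: → [16,25); WM=19
i=19 t=21 v=7: → [16,25); WM=19
i=20 t=23 v=1: → [16,27); WM=21

14 15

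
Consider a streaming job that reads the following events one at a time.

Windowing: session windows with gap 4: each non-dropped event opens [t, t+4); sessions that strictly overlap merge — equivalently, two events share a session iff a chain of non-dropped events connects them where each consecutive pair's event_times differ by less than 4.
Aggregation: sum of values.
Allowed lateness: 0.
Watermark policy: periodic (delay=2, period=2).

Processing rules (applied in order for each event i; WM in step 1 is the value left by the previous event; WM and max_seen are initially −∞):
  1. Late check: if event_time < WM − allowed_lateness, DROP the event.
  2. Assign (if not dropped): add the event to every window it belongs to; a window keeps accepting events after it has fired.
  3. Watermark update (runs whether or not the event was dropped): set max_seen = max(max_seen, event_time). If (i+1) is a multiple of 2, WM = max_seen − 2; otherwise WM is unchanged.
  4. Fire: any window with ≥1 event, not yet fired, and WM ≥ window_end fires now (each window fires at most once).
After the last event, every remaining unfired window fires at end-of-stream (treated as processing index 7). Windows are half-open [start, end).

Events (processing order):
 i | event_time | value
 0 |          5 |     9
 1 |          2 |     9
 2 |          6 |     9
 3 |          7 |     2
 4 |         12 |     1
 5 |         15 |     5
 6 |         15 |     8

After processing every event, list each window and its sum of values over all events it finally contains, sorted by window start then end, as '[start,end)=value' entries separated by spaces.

[2,11)=29 [12,19)=14

i=0 t=5 v=9: → [5,9); WM=−∞
i=1 t=2 v=9: → [2,9); WM=3
i=2 t=6 v=9: → [2,10); WM=3
i=3 t=7 v=2: → [2,11); WM=5
i=4 t=12 v=1: → [12,16); WM=5
i=5 t=15 v=5: → [12,19); WM=13
i=6 t=15 v=8: → [12,19); WM=13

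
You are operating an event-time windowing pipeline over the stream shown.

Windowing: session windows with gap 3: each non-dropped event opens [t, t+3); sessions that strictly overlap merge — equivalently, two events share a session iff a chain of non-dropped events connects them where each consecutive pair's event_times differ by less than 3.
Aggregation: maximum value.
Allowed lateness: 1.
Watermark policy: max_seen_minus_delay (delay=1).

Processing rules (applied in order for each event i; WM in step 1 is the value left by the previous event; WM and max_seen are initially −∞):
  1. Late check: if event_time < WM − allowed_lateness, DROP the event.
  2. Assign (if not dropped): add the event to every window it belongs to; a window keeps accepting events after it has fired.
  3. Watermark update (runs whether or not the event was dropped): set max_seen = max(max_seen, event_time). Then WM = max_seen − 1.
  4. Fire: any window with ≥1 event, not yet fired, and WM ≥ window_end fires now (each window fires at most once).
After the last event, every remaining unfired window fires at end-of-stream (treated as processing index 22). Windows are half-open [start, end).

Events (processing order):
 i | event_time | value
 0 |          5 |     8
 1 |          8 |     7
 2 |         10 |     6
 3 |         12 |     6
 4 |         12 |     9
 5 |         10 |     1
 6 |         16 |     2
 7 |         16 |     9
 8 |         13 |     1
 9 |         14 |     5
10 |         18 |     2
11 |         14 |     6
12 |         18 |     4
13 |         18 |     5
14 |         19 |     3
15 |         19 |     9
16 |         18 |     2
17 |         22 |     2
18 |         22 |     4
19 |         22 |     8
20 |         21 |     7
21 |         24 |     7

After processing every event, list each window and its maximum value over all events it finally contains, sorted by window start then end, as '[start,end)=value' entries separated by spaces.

i=0 t=5 v=8: → [5,8); WM=4
i=1 t=8 v=7: → [8,11); WM=7
i=2 t=10 v=6: → [8,13); WM=9
i=3 t=12 v=6: → [8,15); WM=11
i=4 t=12 v=9: → [8,15); WM=11
i=5 t=10 v=1: → [8,15); WM=11
i=6 t=16 v=2: → [16,19); WM=15
i=7 t=16 v=9: → [16,19); WM=15
i=8 t=13 v=1: DROP (t<15-1); WM=15
i=9 t=14 v=5: → [8,19); WM=15
i=10 t=18 v=2: → [8,21); WM=17
i=11 t=14 v=6: DROP (t<17-1); WM=17
i=12 t=18 v=4: → [8,21); WM=17
i=13 t=18 v=5: → [8,21); WM=17
i=14 t=19 v=3: → [8,22); WM=18
i=15 t=19 v=9: → [8,22); WM=18
i=16 t=18 v=2: → [8,22); WM=18
i=17 t=22 v=2: → [22,25); WM=21
i=18 t=22 v=4: → [22,25); WM=21
i=19 t=22 v=8: → [22,25); WM=21
i=20 t=21 v=7: → [8,25); WM=21
i=21 t=24 v=7: → [8,27); WM=23

[5,8)=8 [8,27)=9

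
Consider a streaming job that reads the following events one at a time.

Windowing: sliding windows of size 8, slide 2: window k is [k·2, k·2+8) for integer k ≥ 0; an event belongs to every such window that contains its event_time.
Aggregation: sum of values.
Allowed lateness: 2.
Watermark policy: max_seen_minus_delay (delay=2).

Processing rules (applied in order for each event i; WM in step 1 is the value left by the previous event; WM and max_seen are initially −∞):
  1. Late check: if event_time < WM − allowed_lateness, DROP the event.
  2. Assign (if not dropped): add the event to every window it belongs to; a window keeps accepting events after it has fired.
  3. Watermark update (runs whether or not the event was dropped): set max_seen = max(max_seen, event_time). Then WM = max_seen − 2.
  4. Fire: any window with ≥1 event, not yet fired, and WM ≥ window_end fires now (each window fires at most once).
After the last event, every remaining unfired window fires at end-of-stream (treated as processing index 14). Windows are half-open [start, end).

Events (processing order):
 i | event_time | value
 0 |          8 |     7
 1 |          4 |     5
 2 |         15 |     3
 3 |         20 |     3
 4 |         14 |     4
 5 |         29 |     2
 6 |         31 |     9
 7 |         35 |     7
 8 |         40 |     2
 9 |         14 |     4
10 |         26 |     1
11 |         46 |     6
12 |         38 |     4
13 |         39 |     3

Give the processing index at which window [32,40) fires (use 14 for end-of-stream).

i=0 t=8 v=7: → [8,16),[6,14),[4,12),[2,10); WM=6
i=1 t=4 v=5: → [4,12),[2,10),[0,8); WM=6
i=2 t=15 v=3: → [14,22),[12,20),[10,18),[8,16); WM=13; [0,8) fires=5 [2,10) fires=12 [4,12) fires=12
i=3 t=20 v=3: → [20,28),[18,26),[16,24),[14,22); WM=18; [6,14) fires=7 [8,16) fires=10 [10,18) fires=3
i=4 t=14 v=4: DROP (t<18-2); WM=18
i=5 t=29 v=2: → [28,36),[26,34),[24,32),[22,30); WM=27; [12,20) fires=3 [14,22) fires=6 [16,24) fires=3 [18,26) fires=3
i=6 t=31 v=9: → [30,38),[28,36),[26,34),[24,32); WM=29; [20,28) fires=3
i=7 t=35 v=7: → [34,42),[32,40),[30,38),[28,36); WM=33; [22,30) fires=2 [24,32) fires=11
i=8 t=40 v=2: → [40,48),[38,46),[36,44),[34,42); WM=38; [26,34) fires=11 [28,36) fires=18 [30,38) fires=16
i=9 t=14 v=4: DROP (t<38-2); WM=38
i=10 t=26 v=1: DROP (t<38-2); WM=38
i=11 t=46 v=6: → [46,54),[44,52),[42,50),[40,48); WM=44; [32,40) fires=7 [34,42) fires=9 [36,44) fires=2
i=12 t=38 v=4: DROP (t<44-2); WM=44
i=13 t=39 v=3: DROP (t<44-2); WM=44

11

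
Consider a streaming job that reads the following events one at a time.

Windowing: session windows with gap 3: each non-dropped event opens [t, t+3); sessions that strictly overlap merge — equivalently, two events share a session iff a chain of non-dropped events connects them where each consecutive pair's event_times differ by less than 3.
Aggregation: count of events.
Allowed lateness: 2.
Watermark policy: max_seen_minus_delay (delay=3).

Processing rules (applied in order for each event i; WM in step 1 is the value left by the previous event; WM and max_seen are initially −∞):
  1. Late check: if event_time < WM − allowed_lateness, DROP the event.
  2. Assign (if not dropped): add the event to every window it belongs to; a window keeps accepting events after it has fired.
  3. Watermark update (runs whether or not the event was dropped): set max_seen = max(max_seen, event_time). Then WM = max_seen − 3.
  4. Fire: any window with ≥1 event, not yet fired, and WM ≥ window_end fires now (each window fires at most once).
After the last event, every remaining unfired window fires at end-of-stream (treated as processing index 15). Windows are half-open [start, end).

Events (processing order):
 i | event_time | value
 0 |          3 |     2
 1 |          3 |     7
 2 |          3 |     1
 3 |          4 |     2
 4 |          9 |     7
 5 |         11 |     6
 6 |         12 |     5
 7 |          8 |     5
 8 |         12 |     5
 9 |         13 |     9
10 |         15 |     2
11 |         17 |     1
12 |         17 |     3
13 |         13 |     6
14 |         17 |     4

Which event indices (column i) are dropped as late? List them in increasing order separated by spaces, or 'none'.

none

i=0 t=3 v=2: → [3,6); WM=0
i=1 t=3 v=7: → [3,6); WM=0
i=2 t=3 v=1: → [3,6); WM=0
i=3 t=4 v=2: → [3,7); WM=1
i=4 t=9 v=7: → [9,12); WM=6
i=5 t=11 v=6: → [9,14); WM=8
i=6 t=12 v=5: → [9,15); WM=9
i=7 t=8 v=5: → [8,15); WM=9
i=8 t=12 v=5: → [8,15); WM=9
i=9 t=13 v=9: → [8,16); WM=10
i=10 t=15 v=2: → [8,18); WM=12
i=11 t=17 v=1: → [8,20); WM=14
i=12 t=17 v=3: → [8,20); WM=14
i=13 t=13 v=6: → [8,20); WM=14
i=14 t=17 v=4: → [8,20); WM=14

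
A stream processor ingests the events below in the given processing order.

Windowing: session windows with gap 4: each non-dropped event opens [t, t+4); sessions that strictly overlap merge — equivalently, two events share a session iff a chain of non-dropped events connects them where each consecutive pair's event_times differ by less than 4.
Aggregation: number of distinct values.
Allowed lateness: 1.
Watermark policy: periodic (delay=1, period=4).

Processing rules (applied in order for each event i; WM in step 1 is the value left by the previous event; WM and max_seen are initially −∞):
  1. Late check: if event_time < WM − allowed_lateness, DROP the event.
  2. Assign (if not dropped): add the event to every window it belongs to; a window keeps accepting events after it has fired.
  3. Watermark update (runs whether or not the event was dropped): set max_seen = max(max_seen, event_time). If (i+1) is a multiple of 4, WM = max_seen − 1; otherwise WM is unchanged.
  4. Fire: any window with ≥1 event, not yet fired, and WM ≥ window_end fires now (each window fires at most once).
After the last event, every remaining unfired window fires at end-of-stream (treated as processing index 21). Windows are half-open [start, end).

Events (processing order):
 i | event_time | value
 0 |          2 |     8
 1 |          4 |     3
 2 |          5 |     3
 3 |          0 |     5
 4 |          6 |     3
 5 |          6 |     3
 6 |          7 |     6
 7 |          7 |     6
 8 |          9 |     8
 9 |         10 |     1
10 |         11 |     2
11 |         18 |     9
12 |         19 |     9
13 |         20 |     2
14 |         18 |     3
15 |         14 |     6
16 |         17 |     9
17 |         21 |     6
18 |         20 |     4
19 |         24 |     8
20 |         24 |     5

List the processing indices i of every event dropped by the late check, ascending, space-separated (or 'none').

15 16

i=0 t=2 v=8: → [2,6); WM=−∞
i=1 t=4 v=3: → [2,8); WM=−∞
i=2 t=5 v=3: → [2,9); WM=−∞
i=3 t=0 v=5: → [0,9); WM=4
i=4 t=6 v=3: → [0,10); WM=4
i=5 t=6 v=3: → [0,10); WM=4
i=6 t=7 v=6: → [0,11); WM=4
i=7 t=7 v=6: → [0,11); WM=6
i=8 t=9 v=8: → [0,13); WM=6
i=9 t=10 v=1: → [0,14); WM=6
i=10 t=11 v=2: → [0,15); WM=6
i=11 t=18 v=9: → [18,22); WM=17
i=12 t=19 v=9: → [18,23); WM=17
i=13 t=20 v=2: → [18,24); WM=17
i=14 t=18 v=3: → [18,24); WM=17
i=15 t=14 v=6: DROP (t<17-1); WM=19
i=16 t=17 v=9: DROP (t<19-1); WM=19
i=17 t=21 v=6: → [18,25); WM=19
i=18 t=20 v=4: → [18,25); WM=19
i=19 t=24 v=8: → [18,28); WM=23
i=20 t=24 v=5: → [18,28); WM=23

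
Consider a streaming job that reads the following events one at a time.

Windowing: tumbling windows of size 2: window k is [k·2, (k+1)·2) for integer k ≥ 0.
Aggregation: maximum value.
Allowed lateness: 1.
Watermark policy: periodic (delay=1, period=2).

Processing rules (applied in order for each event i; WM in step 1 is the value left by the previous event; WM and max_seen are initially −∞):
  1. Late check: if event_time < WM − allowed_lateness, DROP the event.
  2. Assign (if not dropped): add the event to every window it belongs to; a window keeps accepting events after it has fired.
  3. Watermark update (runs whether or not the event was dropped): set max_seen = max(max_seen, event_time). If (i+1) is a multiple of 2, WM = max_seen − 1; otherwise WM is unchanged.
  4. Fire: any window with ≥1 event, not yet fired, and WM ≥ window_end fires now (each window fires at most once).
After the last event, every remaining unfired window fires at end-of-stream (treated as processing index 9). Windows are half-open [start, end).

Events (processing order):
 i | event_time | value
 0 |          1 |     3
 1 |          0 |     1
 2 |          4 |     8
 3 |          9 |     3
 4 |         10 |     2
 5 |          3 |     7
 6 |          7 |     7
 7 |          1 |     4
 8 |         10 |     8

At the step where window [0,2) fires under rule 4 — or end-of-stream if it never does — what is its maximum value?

i=0 t=1 v=3: → [0,2); WM=−∞
i=1 t=0 v=1: → [0,2); WM=0
i=2 t=4 v=8: → [4,6); WM=0
i=3 t=9 v=3: → [8,10); WM=8; [0,2) fires=3 [4,6) fires=8
i=4 t=10 v=2: → [10,12); WM=8
i=5 t=3 v=7: DROP (t<8-1); WM=9
i=6 t=7 v=7: DROP (t<9-1); WM=9
i=7 t=1 v=4: DROP (t<9-1); WM=9
i=8 t=10 v=8: → [10,12); WM=9

3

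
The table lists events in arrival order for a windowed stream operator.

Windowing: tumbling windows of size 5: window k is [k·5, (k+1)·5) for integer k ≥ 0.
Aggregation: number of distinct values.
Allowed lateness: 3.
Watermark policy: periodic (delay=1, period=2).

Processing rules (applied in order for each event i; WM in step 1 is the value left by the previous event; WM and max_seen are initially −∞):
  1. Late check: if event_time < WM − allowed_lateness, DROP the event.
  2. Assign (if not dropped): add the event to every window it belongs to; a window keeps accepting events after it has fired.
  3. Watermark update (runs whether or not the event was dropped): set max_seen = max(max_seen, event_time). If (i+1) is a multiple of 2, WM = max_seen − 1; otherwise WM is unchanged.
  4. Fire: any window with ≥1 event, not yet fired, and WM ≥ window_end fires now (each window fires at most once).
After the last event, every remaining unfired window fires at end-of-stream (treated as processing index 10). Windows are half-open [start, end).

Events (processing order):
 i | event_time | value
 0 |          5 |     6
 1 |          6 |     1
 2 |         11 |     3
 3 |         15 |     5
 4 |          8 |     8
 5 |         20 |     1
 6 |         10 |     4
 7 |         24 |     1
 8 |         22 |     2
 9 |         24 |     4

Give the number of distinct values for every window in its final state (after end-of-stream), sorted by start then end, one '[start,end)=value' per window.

i=0 t=5 v=6: → [5,10); WM=−∞
i=1 t=6 v=1: → [5,10); WM=5
i=2 t=11 v=3: → [10,15); WM=5
i=3 t=15 v=5: → [15,20); WM=14; [5,10) fires=2
i=4 t=8 v=8: DROP (t<14-3); WM=14
i=5 t=20 v=1: → [20,25); WM=19; [10,15) fires=1
i=6 t=10 v=4: DROP (t<19-3); WM=19
i=7 t=24 v=1: → [20,25); WM=23; [15,20) fires=1
i=8 t=22 v=2: → [20,25); WM=23
i=9 t=24 v=4: → [20,25); WM=23

[5,10)=2 [10,15)=1 [15,20)=1 [20,25)=3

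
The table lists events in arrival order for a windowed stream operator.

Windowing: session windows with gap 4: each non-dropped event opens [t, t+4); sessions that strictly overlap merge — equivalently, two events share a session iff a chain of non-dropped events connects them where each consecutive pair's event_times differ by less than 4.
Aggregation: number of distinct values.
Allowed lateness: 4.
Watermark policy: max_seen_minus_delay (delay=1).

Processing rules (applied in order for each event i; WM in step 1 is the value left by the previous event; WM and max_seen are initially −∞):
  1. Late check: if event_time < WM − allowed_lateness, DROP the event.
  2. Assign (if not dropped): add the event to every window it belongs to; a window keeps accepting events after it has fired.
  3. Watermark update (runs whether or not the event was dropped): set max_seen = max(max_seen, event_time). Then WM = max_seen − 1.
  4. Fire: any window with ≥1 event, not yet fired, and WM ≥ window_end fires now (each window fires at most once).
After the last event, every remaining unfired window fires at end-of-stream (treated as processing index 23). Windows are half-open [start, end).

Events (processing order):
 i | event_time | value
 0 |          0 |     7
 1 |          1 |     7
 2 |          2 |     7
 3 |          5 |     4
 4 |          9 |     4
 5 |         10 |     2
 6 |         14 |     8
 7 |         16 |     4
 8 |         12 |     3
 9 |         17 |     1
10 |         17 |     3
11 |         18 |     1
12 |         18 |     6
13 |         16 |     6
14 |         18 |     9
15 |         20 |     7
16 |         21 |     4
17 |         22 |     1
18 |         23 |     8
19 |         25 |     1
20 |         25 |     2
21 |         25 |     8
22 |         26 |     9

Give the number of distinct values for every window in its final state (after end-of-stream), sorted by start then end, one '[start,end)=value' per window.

i=0 t=0 v=7: → [0,4); WM=-1
i=1 t=1 v=7: → [0,5); WM=0
i=2 t=2 v=7: → [0,6); WM=1
i=3 t=5 v=4: → [0,9); WM=4
i=4 t=9 v=4: → [9,13); WM=8
i=5 t=10 v=2: → [9,14); WM=9
i=6 t=14 v=8: → [14,18); WM=13
i=7 t=16 v=4: → [14,20); WM=15
i=8 t=12 v=3: → [9,20); WM=15
i=9 t=17 v=1: → [9,21); WM=16
i=10 t=17 v=3: → [9,21); WM=16
i=11 t=18 v=1: → [9,22); WM=17
i=12 t=18 v=6: → [9,22); WM=17
i=13 t=16 v=6: → [9,22); WM=17
i=14 t=18 v=9: → [9,22); WM=17
i=15 t=20 v=7: → [9,24); WM=19
i=16 t=21 v=4: → [9,25); WM=20
i=17 t=22 v=1: → [9,26); WM=21
i=18 t=23 v=8: → [9,27); WM=22
i=19 t=25 v=1: → [9,29); WM=24
i=20 t=25 v=2: → [9,29); WM=24
i=21 t=25 v=8: → [9,29); WM=24
i=22 t=26 v=9: → [9,30); WM=25

[0,9)=2 [9,30)=8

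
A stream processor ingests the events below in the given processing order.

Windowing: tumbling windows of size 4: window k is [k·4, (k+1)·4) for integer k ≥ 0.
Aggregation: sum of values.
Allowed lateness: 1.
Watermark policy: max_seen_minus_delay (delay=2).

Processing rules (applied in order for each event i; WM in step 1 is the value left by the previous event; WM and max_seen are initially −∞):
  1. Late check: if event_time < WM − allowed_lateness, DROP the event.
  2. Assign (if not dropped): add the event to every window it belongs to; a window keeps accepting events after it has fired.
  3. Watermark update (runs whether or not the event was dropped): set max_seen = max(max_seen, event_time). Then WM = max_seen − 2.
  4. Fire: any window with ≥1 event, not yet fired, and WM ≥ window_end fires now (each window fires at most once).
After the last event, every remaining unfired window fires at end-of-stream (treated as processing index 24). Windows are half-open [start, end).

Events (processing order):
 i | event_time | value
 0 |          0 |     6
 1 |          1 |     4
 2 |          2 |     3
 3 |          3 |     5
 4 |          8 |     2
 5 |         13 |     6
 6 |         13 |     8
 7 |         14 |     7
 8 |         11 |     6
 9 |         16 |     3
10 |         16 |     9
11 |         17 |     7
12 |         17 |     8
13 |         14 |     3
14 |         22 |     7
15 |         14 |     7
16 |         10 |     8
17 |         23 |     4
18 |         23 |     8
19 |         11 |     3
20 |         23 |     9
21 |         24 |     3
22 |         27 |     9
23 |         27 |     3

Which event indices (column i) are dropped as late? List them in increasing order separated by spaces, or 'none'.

i=0 t=0 v=6: → [0,4); WM=-2
i=1 t=1 v=4: → [0,4); WM=-1
i=2 t=2 v=3: → [0,4); WM=0
i=3 t=3 v=5: → [0,4); WM=1
i=4 t=8 v=2: → [8,12); WM=6; [0,4) fires=18
i=5 t=13 v=6: → [12,16); WM=11
i=6 t=13 v=8: → [12,16); WM=11
i=7 t=14 v=7: → [12,16); WM=12; [8,12) fires=2
i=8 t=11 v=6: → [8,12); WM=12
i=9 t=16 v=3: → [16,20); WM=14
i=10 t=16 v=9: → [16,20); WM=14
i=11 t=17 v=7: → [16,20); WM=15
i=12 t=17 v=8: → [16,20); WM=15
i=13 t=14 v=3: → [12,16); WM=15
i=14 t=22 v=7: → [20,24); WM=20; [12,16) fires=24 [16,20) fires=27
i=15 t=14 v=7: DROP (t<20-1); WM=20
i=16 t=10 v=8: DROP (t<20-1); WM=20
i=17 t=23 v=4: → [20,24); WM=21
i=18 t=23 v=8: → [20,24); WM=21
i=19 t=11 v=3: DROP (t<21-1); WM=21
i=20 t=23 v=9: → [20,24); WM=21
i=21 t=24 v=3: → [24,28); WM=22
i=22 t=27 v=9: → [24,28); WM=25; [20,24) fires=28
i=23 t=27 v=3: → [24,28); WM=25

15 16 19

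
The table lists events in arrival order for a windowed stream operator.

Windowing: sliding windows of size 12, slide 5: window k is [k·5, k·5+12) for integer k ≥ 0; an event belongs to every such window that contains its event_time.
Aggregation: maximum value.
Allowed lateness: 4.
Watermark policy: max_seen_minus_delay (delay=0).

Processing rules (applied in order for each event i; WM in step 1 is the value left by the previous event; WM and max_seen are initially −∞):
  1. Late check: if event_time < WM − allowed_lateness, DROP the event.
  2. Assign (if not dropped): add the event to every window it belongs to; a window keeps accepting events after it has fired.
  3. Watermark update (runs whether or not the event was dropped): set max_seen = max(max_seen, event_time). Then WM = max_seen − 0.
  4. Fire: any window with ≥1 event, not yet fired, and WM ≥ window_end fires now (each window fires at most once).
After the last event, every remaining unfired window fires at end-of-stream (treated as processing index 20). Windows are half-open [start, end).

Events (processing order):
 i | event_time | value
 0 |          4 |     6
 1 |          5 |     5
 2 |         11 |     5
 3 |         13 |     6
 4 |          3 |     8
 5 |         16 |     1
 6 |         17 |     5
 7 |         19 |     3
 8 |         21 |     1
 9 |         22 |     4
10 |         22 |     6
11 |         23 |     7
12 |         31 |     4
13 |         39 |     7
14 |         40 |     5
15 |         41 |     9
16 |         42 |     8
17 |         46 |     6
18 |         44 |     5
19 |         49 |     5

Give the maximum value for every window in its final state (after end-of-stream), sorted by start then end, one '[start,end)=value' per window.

i=0 t=4 v=6: → [0,12); WM=4
i=1 t=5 v=5: → [5,17),[0,12); WM=5
i=2 t=11 v=5: → [10,22),[5,17),[0,12); WM=11
i=3 t=13 v=6: → [10,22),[5,17); WM=13; [0,12) fires=6
i=4 t=3 v=8: DROP (t<13-4); WM=13
i=5 t=16 v=1: → [15,27),[10,22),[5,17); WM=16
i=6 t=17 v=5: → [15,27),[10,22); WM=17; [5,17) fires=6
i=7 t=19 v=3: → [15,27),[10,22); WM=19
i=8 t=21 v=1: → [20,32),[15,27),[10,22); WM=21
i=9 t=22 v=4: → [20,32),[15,27); WM=22; [10,22) fires=6
i=10 t=22 v=6: → [20,32),[15,27); WM=22
i=11 t=23 v=7: → [20,32),[15,27); WM=23
i=12 t=31 v=4: → [30,42),[25,37),[20,32); WM=31; [15,27) fires=7
i=13 t=39 v=7: → [35,47),[30,42); WM=39; [20,32) fires=7 [25,37) fires=4
i=14 t=40 v=5: → [40,52),[35,47),[30,42); WM=40
i=15 t=41 v=9: → [40,52),[35,47),[30,42); WM=41
i=16 t=42 v=8: → [40,52),[35,47); WM=42; [30,42) fires=9
i=17 t=46 v=6: → [45,57),[40,52),[35,47); WM=46
i=18 t=44 v=5: → [40,52),[35,47); WM=46
i=19 t=49 v=5: → [45,57),[40,52); WM=49; [35,47) fires=9

[0,12)=6 [5,17)=6 [10,22)=6 [15,27)=7 [20,32)=7 [25,37)=4 [30,42)=9 [35,47)=9 [40,52)=9 [45,57)=6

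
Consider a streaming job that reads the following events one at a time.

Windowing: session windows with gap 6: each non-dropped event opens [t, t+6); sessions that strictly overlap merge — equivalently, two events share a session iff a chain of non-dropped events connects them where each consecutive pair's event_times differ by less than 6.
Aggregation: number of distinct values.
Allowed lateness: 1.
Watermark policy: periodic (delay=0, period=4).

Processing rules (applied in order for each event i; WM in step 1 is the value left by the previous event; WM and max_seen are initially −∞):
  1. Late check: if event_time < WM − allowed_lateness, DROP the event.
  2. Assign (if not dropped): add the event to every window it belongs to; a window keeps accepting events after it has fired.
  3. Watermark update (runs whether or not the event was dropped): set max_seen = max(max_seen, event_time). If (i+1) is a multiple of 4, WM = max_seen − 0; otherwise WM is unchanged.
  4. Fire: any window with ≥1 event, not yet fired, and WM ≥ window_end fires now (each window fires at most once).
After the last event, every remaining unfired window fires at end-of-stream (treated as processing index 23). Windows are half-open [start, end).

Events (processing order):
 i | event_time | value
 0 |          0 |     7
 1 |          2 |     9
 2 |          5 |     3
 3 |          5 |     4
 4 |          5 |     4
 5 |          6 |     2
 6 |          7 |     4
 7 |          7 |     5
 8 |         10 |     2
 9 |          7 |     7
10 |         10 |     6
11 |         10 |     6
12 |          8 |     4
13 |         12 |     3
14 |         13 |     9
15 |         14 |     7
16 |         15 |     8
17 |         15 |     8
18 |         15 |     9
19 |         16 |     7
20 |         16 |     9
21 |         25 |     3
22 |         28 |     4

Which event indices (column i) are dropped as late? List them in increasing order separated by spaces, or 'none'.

i=0 t=0 v=7: → [0,6); WM=−∞
i=1 t=2 v=9: → [0,8); WM=−∞
i=2 t=5 v=3: → [0,11); WM=−∞
i=3 t=5 v=4: → [0,11); WM=5
i=4 t=5 v=4: → [0,11); WM=5
i=5 t=6 v=2: → [0,12); WM=5
i=6 t=7 v=4: → [0,13); WM=5
i=7 t=7 v=5: → [0,13); WM=7
i=8 t=10 v=2: → [0,16); WM=7
i=9 t=7 v=7: → [0,16); WM=7
i=10 t=10 v=6: → [0,16); WM=7
i=11 t=10 v=6: → [0,16); WM=10
i=12 t=8 v=4: DROP (t<10-1); WM=10
i=13 t=12 v=3: → [0,18); WM=10
i=14 t=13 v=9: → [0,19); WM=10
i=15 t=14 v=7: → [0,20); WM=14
i=16 t=15 v=8: → [0,21); WM=14
i=17 t=15 v=8: → [0,21); WM=14
i=18 t=15 v=9: → [0,21); WM=14
i=19 t=16 v=7: → [0,22); WM=16
i=20 t=16 v=9: → [0,22); WM=16
i=21 t=25 v=3: → [25,31); WM=16
i=22 t=28 v=4: → [25,34); WM=16

12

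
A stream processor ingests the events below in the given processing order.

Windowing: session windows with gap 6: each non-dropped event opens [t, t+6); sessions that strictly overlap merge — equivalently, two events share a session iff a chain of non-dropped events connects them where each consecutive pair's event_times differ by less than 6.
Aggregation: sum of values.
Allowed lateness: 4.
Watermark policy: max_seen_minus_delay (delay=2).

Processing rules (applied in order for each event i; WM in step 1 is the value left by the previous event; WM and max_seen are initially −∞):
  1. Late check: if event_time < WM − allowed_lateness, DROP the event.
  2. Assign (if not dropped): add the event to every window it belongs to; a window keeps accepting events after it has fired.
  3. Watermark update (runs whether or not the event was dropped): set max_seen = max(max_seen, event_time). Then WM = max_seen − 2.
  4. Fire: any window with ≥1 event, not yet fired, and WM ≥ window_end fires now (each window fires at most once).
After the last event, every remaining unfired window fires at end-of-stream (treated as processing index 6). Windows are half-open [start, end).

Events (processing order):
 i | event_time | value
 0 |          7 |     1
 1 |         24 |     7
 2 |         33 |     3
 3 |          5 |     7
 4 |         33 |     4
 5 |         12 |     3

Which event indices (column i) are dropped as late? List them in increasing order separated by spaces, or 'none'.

3 5

i=0 t=7 v=1: → [7,13); WM=5
i=1 t=24 v=7: → [24,30); WM=22
i=2 t=33 v=3: → [33,39); WM=31
i=3 t=5 v=7: DROP (t<31-4); WM=31
i=4 t=33 v=4: → [33,39); WM=31
i=5 t=12 v=3: DROP (t<31-4); WM=31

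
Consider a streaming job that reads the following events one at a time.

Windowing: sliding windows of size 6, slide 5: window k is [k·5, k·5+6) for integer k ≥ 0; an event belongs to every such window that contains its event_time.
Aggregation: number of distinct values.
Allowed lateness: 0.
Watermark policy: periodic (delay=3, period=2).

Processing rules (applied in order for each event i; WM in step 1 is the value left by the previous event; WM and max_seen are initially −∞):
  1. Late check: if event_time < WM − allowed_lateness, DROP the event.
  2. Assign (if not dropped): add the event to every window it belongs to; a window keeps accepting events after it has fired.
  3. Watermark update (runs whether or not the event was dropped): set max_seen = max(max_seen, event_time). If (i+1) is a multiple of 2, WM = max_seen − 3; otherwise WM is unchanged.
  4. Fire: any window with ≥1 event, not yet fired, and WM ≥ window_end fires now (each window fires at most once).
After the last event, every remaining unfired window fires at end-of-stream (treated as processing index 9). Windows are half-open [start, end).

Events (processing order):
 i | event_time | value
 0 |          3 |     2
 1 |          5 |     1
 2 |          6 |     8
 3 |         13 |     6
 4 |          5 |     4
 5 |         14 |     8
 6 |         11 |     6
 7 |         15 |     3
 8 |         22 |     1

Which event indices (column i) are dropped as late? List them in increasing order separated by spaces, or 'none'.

4

i=0 t=3 v=2: → [0,6); WM=−∞
i=1 t=5 v=1: → [5,11),[0,6); WM=2
i=2 t=6 v=8: → [5,11); WM=2
i=3 t=13 v=6: → [10,16); WM=10; [0,6) fires=2
i=4 t=5 v=4: DROP (t<10-0); WM=10
i=5 t=14 v=8: → [10,16); WM=11; [5,11) fires=2
i=6 t=11 v=6: → [10,16); WM=11
i=7 t=15 v=3: → [15,21),[10,16); WM=12
i=8 t=22 v=1: → [20,26); WM=12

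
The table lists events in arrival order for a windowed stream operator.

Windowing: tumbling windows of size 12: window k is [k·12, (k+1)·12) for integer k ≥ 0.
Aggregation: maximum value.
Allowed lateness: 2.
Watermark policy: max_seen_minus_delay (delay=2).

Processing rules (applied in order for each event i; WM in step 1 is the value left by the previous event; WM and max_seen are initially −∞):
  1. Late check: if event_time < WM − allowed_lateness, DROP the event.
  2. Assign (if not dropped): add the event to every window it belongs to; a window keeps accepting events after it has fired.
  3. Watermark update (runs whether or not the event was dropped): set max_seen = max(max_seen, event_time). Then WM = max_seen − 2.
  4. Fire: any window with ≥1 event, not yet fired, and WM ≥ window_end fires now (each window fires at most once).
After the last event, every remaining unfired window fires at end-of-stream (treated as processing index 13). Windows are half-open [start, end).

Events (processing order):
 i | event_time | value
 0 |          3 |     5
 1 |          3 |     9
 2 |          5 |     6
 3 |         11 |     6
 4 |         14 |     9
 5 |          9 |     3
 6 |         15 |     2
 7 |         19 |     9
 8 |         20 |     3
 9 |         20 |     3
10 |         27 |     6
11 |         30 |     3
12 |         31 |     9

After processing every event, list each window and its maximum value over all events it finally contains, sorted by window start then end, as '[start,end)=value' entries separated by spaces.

[0,12)=9 [12,24)=9 [24,36)=9

i=0 t=3 v=5: → [0,12); WM=1
i=1 t=3 v=9: → [0,12); WM=1
i=2 t=5 v=6: → [0,12); WM=3
i=3 t=11 v=6: → [0,12); WM=9
i=4 t=14 v=9: → [12,24); WM=12; [0,12) fires=9
i=5 t=9 v=3: DROP (t<12-2); WM=12
i=6 t=15 v=2: → [12,24); WM=13
i=7 t=19 v=9: → [12,24); WM=17
i=8 t=20 v=3: → [12,24); WM=18
i=9 t=20 v=3: → [12,24); WM=18
i=10 t=27 v=6: → [24,36); WM=25; [12,24) fires=9
i=11 t=30 v=3: → [24,36); WM=28
i=12 t=31 v=9: → [24,36); WM=29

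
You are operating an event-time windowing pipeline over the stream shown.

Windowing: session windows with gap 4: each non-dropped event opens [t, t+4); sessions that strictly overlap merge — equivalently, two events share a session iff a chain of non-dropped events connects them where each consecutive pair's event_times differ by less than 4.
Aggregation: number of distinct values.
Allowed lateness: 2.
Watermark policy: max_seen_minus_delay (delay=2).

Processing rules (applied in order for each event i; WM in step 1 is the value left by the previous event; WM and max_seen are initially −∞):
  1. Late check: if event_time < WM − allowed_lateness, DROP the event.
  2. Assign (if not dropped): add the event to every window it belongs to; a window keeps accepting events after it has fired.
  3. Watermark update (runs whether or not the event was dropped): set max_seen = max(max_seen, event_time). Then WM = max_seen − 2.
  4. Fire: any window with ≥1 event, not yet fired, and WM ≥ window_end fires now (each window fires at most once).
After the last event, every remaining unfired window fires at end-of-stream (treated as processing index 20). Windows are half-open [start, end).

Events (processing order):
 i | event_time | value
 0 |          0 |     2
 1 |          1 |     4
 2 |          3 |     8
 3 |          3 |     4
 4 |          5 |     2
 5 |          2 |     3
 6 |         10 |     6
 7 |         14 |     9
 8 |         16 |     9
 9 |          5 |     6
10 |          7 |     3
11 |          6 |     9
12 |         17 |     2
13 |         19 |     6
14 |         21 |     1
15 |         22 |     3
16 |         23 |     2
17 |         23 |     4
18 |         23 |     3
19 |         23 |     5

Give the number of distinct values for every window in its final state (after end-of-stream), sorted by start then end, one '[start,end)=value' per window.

i=0 t=0 v=2: → [0,4); WM=-2
i=1 t=1 v=4: → [0,5); WM=-1
i=2 t=3 v=8: → [0,7); WM=1
i=3 t=3 v=4: → [0,7); WM=1
i=4 t=5 v=2: → [0,9); WM=3
i=5 t=2 v=3: → [0,9); WM=3
i=6 t=10 v=6: → [10,14); WM=8
i=7 t=14 v=9: → [14,18); WM=12
i=8 t=16 v=9: → [14,20); WM=14
i=9 t=5 v=6: DROP (t<14-2); WM=14
i=10 t=7 v=3: DROP (t<14-2); WM=14
i=11 t=6 v=9: DROP (t<14-2); WM=14
i=12 t=17 v=2: → [14,21); WM=15
i=13 t=19 v=6: → [14,23); WM=17
i=14 t=21 v=1: → [14,25); WM=19
i=15 t=22 v=3: → [14,26); WM=20
i=16 t=23 v=2: → [14,27); WM=21
i=17 t=23 v=4: → [14,27); WM=21
i=18 t=23 v=3: → [14,27); WM=21
i=19 t=23 v=5: → [14,27); WM=21

[0,9)=4 [10,14)=1 [14,27)=7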